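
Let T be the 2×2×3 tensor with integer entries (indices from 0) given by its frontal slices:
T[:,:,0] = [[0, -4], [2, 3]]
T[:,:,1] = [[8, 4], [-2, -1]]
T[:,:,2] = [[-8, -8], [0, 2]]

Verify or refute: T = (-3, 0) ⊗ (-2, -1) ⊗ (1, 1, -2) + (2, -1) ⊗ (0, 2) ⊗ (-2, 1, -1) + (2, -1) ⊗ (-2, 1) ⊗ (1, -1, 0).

Reconstruct entry (0,0,0) from the claimed factors: Σₗ aₗ[0]bₗ[0]cₗ[0] = (-3)·(-2)·(1) + (2)·(0)·(-2) + (2)·(-2)·(1) = 2, but T[0,0,0] = 0. The claim is false.

No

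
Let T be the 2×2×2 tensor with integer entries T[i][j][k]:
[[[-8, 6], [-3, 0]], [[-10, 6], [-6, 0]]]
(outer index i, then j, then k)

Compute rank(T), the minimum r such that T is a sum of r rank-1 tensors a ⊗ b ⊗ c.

2

Lower bound: in the mode-3 unfolding of T (rows indexed by k, columns by (i,j)) the 2×2 minor on rows k ∈ {0, 1}, columns (i,j) ∈ {(0,0), (0,1)} is det [[-8, -3], [6, 0]] = 18 ≠ 0, so that unfolding has rank ≥ 2 and hence rank(T) ≥ 2 (CP rank is at least every unfolding rank, though it can be larger).
Upper bound: with S_k = T[:,:,k], the two rank-1 terms a₁b₁ᵀ, a₂b₂ᵀ are the rank-1 members of the pencil x·S₀ + y·S₁.
det(x·S₀ + y·S₁) is 18·x² − 18·xy = 18·(x − y)(x), vanishing at (x:y) = (1:1) and (0:1).
M₁ = S₀ + S₁ = [[-2, -3], [-4, -6]] = −[1, 2][2, 3]ᵀ and M₂ = S₁ = [[6, 0], [6, 0]] = 6·[1, 1][1, 0]ᵀ, so take a₁ = [1, 2], b₁ = [2, 3], a₂ = [1, 1], b₂ = [1, 0].
Each slice is an integer combination of E₁ = a₁b₁ᵀ and E₂ = a₂b₂ᵀ: S₀ = −E₁ − 6·E₂, S₁ = 6·E₂; reading off coefficients, c₁ = [-1, 0] and c₂ = [-6, 6].
Hence T = [1, 2] ⊗ [2, 3] ⊗ [-1, 0] + [1, 1] ⊗ [1, 0] ⊗ [-6, 6], so rank(T) ≤ 2.
These bounds meet, so rank(T) = 2.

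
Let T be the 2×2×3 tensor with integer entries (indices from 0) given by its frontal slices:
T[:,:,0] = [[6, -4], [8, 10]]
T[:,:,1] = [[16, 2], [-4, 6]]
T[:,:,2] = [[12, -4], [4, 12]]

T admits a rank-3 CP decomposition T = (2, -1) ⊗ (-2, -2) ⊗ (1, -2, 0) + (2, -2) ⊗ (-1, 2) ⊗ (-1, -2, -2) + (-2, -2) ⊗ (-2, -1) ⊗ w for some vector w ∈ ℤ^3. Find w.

Subtract the known terms from T to get the rank-1 residual R = (-2, -2) ⊗ (-2, -1) ⊗ w, so R[i,j,k] = a[i]·b[j]·w[k]. Pick indices with nonzero a[0]·b[0] = (-2)·(-2) = 4. Only the fibre through (0,0,·) is needed: R[0,0,:] = T[0,0,:] − Σₗ aₗ[0]bₗ[0]cₗ = [6, 16, 12] − (2)·(-2)·(1, -2, 0) − (2)·(-1)·(-1, -2, -2) = [8, 4, 8]. Then w[k] = R[0,0,k] / 4 for each k, giving w = [8, 4, 8] / 4 = (2, 1, 2).

w = (2, 1, 2)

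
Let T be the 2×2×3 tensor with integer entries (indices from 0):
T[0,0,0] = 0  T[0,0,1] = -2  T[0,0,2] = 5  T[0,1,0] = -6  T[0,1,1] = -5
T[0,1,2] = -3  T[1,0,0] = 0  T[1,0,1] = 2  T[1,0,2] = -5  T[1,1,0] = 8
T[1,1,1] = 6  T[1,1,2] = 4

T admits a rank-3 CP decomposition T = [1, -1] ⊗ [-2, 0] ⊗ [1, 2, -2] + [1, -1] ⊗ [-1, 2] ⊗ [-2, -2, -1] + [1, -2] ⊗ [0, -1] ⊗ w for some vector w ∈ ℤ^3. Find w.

Subtract the known terms from T to get the rank-1 residual R = [1, -2] ⊗ [0, -1] ⊗ w, so R[i,j,k] = a[i]·b[j]·w[k]. Pick indices with nonzero a[0]·b[1] = (1)·(-1) = -1. Only the fibre through (0,1,·) is needed: R[0,1,:] = T[0,1,:] − Σₗ aₗ[0]bₗ[1]cₗ = [-6, -5, -3] − (1)·(0)·[1, 2, -2] − (1)·(2)·[-2, -2, -1] = [-2, -1, -1]. Then w[k] = R[0,1,k] / -1 for each k, giving w = [-2, -1, -1] / -1 = [2, 1, 1].

w = [2, 1, 1]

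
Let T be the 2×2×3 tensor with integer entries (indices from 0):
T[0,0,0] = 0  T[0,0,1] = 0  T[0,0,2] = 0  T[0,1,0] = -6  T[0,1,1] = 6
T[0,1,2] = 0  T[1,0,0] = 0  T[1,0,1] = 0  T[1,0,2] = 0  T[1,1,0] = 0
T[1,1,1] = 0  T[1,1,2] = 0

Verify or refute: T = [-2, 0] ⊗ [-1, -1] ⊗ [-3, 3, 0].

No

Reconstruct entry (0,0,0) from the claimed factors: Σₗ aₗ[0]bₗ[0]cₗ[0] = (-2)·(-1)·(-3) = -6, but T[0,0,0] = 0. The claim is false.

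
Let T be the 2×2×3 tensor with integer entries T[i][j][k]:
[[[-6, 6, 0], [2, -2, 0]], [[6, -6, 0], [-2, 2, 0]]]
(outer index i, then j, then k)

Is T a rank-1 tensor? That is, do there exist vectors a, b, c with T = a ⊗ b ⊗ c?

The mode-1 fibre T[:,0,0] = [-6, 6] gives a = [1, -1] (primitive direction); the mode-2 fibre T[0,:,0] = [-6, 2] gives b = [3, -1]; then c[k] = T[0,0,k] / (a[0]·b[0]) = [-6, 6, 0] / 3 = [-2, 2, 0].
Expanding [1, -1] ⊗ [3, -1] ⊗ [-2, 2, 0] reproduces all 12 entries of T, so T = [1, -1] ⊗ [3, -1] ⊗ [-2, 2, 0] and rank(T) ≤ 1.
Equivalently every frontal slice T[:,:,k] is c[k] times the rank-1 matrix [1, -1] ⊗ [3, -1]. So T has rank 1 (it is nonzero).

Yes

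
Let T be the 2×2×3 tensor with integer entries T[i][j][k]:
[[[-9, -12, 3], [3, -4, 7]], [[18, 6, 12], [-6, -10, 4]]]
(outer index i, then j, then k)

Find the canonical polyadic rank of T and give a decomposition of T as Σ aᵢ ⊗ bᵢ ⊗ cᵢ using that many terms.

rank(T) = 2

Lower bound: the mode-1 unfolding of T (rows indexed by i, columns by (j,k) = (0,0), (0,1), (0,2), (1,0), (1,1), (1,2)) is [[-9, -12, 3, 3, -4, 7], [18, 6, 12, -6, -10, 4]].
There the 2×2 minor on rows i ∈ {0, 1}, columns (j,k) ∈ {(0,0), (0,1)} is det [[-9, -12], [18, 6]] = 162 ≠ 0, so this unfolding has rank ≥ 2; CP rank is at least every unfolding rank, so rank(T) ≥ 2. (Flattening ranks never certify an upper bound on CP rank; for that we must actually write T with 2 rank-1 terms.)
Upper bound — finding two terms. Write S_k = T[:,:,k] for the frontal slices: S₀ = [[-9, 3], [18, -6]], S₁ = [[-12, -4], [6, -10]], S₂ = [[3, 7], [12, 4]].
If T = a₁ ⊗ b₁ ⊗ c₁ + a₂ ⊗ b₂ ⊗ c₂ then each S_k = c₁[k]·a₁b₁ᵀ + c₂[k]·a₂b₂ᵀ. S₀ and S₁ are linearly independent, so a₁b₁ᵀ and a₂b₂ᵀ must span the same plane of matrices: they are the rank-1 matrices of the form x·S₀ + y·S₁.
det(x·S₀ + y·S₁) is 216·xy + 144·y² = 72·(3·x + 2·y)(y), vanishing at (x:y) = (2:-3) and (1:0).
M₁ = 2·S₀ − 3·S₁ = [[18, 18], [18, 18]] = 18·[1, 1][1, 1]ᵀ and M₂ = S₀ = [[-9, 3], [18, -6]] = (-3)·[1, -2][3, -1]ᵀ, so take a₁ = [1, 1], b₁ = [1, 1], a₂ = [1, -2], b₂ = [3, -1].
Each slice is an integer combination of E₁ = a₁b₁ᵀ and E₂ = a₂b₂ᵀ: S₀ = −3·E₂, S₁ = −6·E₁ − 2·E₂, S₂ = 6·E₁ − E₂; reading off coefficients, c₁ = [0, -6, 6] and c₂ = [-3, -2, -1].
Hence T = [1, 1] ⊗ [1, 1] ⊗ [0, -6, 6] + [1, -2] ⊗ [3, -1] ⊗ [-3, -2, -1], so rank(T) ≤ 2.
These bounds meet, so rank(T) = 2.
Check entry T[1,0,1] = 6: (1)·(1)·(-6) + (-2)·(3)·(-2) = 6.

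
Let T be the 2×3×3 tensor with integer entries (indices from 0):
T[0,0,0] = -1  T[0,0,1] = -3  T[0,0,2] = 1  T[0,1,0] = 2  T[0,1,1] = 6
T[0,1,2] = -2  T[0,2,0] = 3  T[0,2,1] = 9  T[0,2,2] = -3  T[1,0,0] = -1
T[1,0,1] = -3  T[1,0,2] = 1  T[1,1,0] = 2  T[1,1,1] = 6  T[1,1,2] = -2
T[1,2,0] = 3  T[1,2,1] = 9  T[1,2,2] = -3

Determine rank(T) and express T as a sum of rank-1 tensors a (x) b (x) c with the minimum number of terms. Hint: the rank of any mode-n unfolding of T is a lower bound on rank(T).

Lower bound: T ≠ 0 (e.g. T[0,0,0] = -1), so rank(T) ≥ 1.
Upper bound: if T = a (x) b (x) c then every fibre of T is a multiple of the corresponding factor, so read the factors off the fibres through the nonzero entry T[0,0,0] = -1.
The mode-1 fibre T[:,0,0] = [-1, -1] gives a = [1, 1] (primitive direction); the mode-2 fibre T[0,:,0] = [-1, 2, 3] gives b = [1, -2, -3]; then c[k] = T[0,0,k] / (a[0]·b[0]) = [-1, -3, 1] / 1 = [-1, -3, 1].
Expanding [1, 1] (x) [1, -2, -3] (x) [-1, -3, 1] reproduces all 18 entries of T, so T = [1, 1] (x) [1, -2, -3] (x) [-1, -3, 1] and rank(T) ≤ 1.
These bounds meet, so rank(T) = 1.

rank(T) = 1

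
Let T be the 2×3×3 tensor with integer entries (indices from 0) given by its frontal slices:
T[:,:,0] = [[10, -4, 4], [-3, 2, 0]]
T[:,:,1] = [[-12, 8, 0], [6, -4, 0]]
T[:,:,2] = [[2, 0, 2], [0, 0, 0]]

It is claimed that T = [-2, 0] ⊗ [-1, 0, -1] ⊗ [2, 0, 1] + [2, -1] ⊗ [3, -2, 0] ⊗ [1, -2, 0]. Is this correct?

Yes

Reconstruct entrywise from the claimed factors. For example, T[0,1,2] = 0 and Σₗ aₗ[0]bₗ[1]cₗ[2] = (-2)·(0)·(1) + (2)·(-2)·(0) = 0; checking all 18 entries, every one matches. The claim holds.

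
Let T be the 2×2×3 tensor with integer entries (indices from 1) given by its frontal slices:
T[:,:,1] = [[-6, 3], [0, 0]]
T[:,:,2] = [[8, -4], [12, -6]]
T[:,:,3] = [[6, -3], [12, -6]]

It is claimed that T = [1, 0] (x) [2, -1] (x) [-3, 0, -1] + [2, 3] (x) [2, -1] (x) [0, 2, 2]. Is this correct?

Reconstruct entrywise from the claimed factors. For example, T[2,2,2] = -6 and Σₗ aₗ[2]bₗ[2]cₗ[2] = (0)·(-1)·(0) + (3)·(-1)·(2) = -6; checking all 12 entries, every one matches. The claim holds.

Yes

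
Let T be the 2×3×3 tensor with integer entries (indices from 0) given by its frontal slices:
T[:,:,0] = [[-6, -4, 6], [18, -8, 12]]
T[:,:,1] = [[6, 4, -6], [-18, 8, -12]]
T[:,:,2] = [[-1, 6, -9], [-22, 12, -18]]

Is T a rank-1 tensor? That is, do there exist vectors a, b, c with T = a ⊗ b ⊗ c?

The mode-1 unfolding of T (rows indexed by i, columns by (j,k) = (0,0), (0,1), (0,2), (1,0), (1,1), (1,2), (2,0), (2,1), (2,2)) is [[-6, 6, -1, -4, 4, 6, 6, -6, -9], [18, -18, -22, -8, 8, 12, 12, -12, -18]].
There the 2×2 minor on rows i ∈ {0, 1}, columns (j,k) ∈ {(0,0), (0,2)} is det [[-6, -1], [18, -22]] = 150 ≠ 0, so this unfolding has rank ≥ 2; CP rank is at least every unfolding rank, so rank(T) ≥ 2.
In particular rank(T) ≥ 2 > 1, so T is not rank-1.

No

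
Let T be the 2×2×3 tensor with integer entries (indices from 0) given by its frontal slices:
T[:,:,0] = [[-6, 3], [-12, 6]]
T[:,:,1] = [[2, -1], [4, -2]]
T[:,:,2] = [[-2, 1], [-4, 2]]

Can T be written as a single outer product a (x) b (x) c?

If T = a (x) b (x) c then every fibre of T is a multiple of the corresponding factor, so read the factors off the fibres through the nonzero entry T[0,0,0] = -6.
The mode-1 fibre T[:,0,0] = [-6, -12] gives a = (1, 2) (primitive direction); the mode-2 fibre T[0,:,0] = [-6, 3] gives b = (2, -1); then c[k] = T[0,0,k] / (a[0]·b[0]) = [-6, 2, -2] / 2 = (-3, 1, -1).
Expanding (1, 2) (x) (2, -1) (x) (-3, 1, -1) reproduces all 12 entries of T, so T = (1, 2) (x) (2, -1) (x) (-3, 1, -1) and rank(T) ≤ 1.
Equivalently every frontal slice T[:,:,k] is c[k] times the rank-1 matrix (1, 2) (x) (2, -1). So T has rank 1 (it is nonzero).

Yes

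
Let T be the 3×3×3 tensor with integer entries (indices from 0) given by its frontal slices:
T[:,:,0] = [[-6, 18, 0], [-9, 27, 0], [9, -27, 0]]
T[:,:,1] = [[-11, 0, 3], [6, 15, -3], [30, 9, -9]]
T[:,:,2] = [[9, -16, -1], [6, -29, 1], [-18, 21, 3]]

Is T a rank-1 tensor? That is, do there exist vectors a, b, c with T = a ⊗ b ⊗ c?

The mode-1 unfolding of T (rows indexed by i, columns by (j,k) = (0,0), (0,1), (0,2), (1,0), (1,1), (1,2), (2,0), (2,1), (2,2)) is [[-6, -11, 9, 18, 0, -16, 0, 3, -1], [-9, 6, 6, 27, 15, -29, 0, -3, 1], [9, 30, -18, -27, 9, 21, 0, -9, 3]].
There the 2×2 minor on rows i ∈ {0, 1}, columns (j,k) ∈ {(0,0), (0,1)} is det [[-6, -11], [-9, 6]] = -135 ≠ 0, so this unfolding has rank ≥ 2; CP rank is at least every unfolding rank, so rank(T) ≥ 2.
In particular rank(T) ≥ 2 > 1, so T is not rank-1.

No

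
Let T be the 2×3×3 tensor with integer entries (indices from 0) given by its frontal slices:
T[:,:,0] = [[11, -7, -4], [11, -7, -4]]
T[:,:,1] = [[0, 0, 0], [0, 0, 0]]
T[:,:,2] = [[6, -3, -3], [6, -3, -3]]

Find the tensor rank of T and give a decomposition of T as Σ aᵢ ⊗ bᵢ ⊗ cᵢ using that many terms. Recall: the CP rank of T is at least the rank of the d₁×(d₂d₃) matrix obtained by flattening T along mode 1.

rank(T) = 2

Lower bound: in the mode-3 unfolding of T (rows indexed by k, columns by (i,j)) the 2×2 minor on rows k ∈ {0, 2}, columns (i,j) ∈ {(0,0), (0,1)} is det [[11, -7], [6, -3]] = 9 ≠ 0, so that unfolding has rank ≥ 2 and hence rank(T) ≥ 2 (CP rank is at least every unfolding rank, though it can be larger).
Upper bound: T[i,:,:] = a[i]·M for every slice, with a = [1, 1] and M = [[11, 0, 6], [-7, 0, -3], [-4, 0, -3]] (rows j, columns k).
The rows of M satisfy (row 0) = −(row 1) − (row 2), so splitting by rows, M = [-1, 1, 0][-7, 0, -3]ᵀ + [-1, 0, 1][-4, 0, -3]ᵀ.
Hence T = [1, 1] ⊗ [-1, 1, 0] ⊗ [-7, 0, -3] + [1, 1] ⊗ [-1, 0, 1] ⊗ [-4, 0, -3], so rank(T) ≤ 2.
These bounds meet, so rank(T) = 2.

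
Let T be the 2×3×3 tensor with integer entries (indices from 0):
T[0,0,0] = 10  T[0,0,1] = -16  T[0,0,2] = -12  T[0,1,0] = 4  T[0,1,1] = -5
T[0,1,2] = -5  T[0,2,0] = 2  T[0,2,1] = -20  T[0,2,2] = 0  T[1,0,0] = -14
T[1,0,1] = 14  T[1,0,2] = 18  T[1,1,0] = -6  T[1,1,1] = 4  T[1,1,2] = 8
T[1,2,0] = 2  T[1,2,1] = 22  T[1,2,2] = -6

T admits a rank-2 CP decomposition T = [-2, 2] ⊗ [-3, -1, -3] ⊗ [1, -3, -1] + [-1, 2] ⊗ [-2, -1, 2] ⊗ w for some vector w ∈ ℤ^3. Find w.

Subtract the known terms from T to get the rank-1 residual R = [-1, 2] ⊗ [-2, -1, 2] ⊗ w, so R[i,j,k] = a[i]·b[j]·w[k]. Pick indices with nonzero a[0]·b[0] = (-1)·(-2) = 2. Only the fibre through (0,0,·) is needed: R[0,0,:] = T[0,0,:] − Σₗ aₗ[0]bₗ[0]cₗ = [10, -16, -12] − (-2)·(-3)·[1, -3, -1] = [4, 2, -6]. Then w[k] = R[0,0,k] / 2 for each k, giving w = [4, 2, -6] / 2 = [2, 1, -3].

w = [2, 1, -3]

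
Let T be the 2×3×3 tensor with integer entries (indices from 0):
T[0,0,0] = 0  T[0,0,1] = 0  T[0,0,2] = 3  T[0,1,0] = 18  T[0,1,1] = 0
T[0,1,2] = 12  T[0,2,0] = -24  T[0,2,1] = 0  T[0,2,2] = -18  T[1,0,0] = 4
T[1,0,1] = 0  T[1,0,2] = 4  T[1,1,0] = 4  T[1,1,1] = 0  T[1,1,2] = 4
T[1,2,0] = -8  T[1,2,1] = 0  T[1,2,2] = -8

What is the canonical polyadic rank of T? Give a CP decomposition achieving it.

rank(T) = 2

Lower bound: the mode-1 unfolding of T (rows indexed by i, columns by (j,k) = (0,0), (0,1), (0,2), (1,0), (1,1), (1,2), (2,0), (2,1), (2,2)) is [[0, 0, 3, 18, 0, 12, -24, 0, -18], [4, 0, 4, 4, 0, 4, -8, 0, -8]].
There the 2×2 minor on rows i ∈ {0, 1}, columns (j,k) ∈ {(0,0), (0,2)} is det [[0, 3], [4, 4]] = -12 ≠ 0, so this unfolding has rank ≥ 2; CP rank is at least every unfolding rank, so rank(T) ≥ 2. (This is only a lower bound: in general the CP rank may exceed every unfolding rank, so we still need to exhibit 2 rank-1 terms summing to T.)
Upper bound — finding two terms. Write S_k = T[:,:,k] for the frontal slices: S₀ = [[0, 18, -24], [4, 4, -8]], S₁ = [[0, 0, 0], [0, 0, 0]], S₂ = [[3, 12, -18], [4, 4, -8]].
If T = a₁ (x) b₁ (x) c₁ + a₂ (x) b₂ (x) c₂ then each S_k = c₁[k]·a₁b₁ᵀ + c₂[k]·a₂b₂ᵀ. S₀ and S₂ are linearly independent, so a₁b₁ᵀ and a₂b₂ᵀ must span the same plane of matrices: they are the rank-1 matrices of the form x·S₀ + y·S₂.
The 2×2 minor of x·S₀ + y·S₂ on rows {0,1}, columns {0,1} is −72·x² − 108·xy − 36·y² = (-36)·(x + y)(2·x + y), vanishing at (x:y) = (1:-1) and (1:-2).
M₁ = S₀ − S₂ = [[-3, 6, -6], [0, 0, 0]] = (-3)·(1, 0)(1, -2, 2)ᵀ and M₂ = S₀ − 2·S₂ = [[-6, -6, 12], [-4, -4, 8]] = (-2)·(3, 2)(1, 1, -2)ᵀ, so take a₁ = (1, 0), b₁ = (1, -2, 2), a₂ = (3, 2), b₂ = (1, 1, -2).
Each slice is an integer combination of E₁ = a₁b₁ᵀ and E₂ = a₂b₂ᵀ: S₀ = −6·E₁ + 2·E₂, S₁ = 0, S₂ = −3·E₁ + 2·E₂; reading off coefficients, c₁ = (-6, 0, -3) and c₂ = (2, 0, 2).
Hence T = (1, 0) (x) (1, -2, 2) (x) (-6, 0, -3) + (3, 2) (x) (1, 1, -2) (x) (2, 0, 2), so rank(T) ≤ 2.
These bounds meet, so rank(T) = 2.
Check entry T[0,0,2] = 3: (1)·(1)·(-3) + (3)·(1)·(2) = 3.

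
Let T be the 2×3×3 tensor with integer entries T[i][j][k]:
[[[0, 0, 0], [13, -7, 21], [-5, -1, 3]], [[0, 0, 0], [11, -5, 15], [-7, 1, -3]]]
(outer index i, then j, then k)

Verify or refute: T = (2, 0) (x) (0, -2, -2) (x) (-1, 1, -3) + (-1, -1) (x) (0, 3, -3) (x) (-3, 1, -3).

Reconstruct entry (1,1,0) from the claimed factors: Σₗ aₗ[1]bₗ[1]cₗ[0] = (0)·(-2)·(-1) + (-1)·(3)·(-3) = 9, but T[1,1,0] = 11. The claim is false.

No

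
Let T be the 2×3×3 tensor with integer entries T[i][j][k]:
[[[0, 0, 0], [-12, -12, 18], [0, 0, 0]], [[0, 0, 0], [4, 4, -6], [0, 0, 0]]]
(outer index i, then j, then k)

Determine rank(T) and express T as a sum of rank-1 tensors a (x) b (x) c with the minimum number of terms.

Lower bound: T ≠ 0 (e.g. T[0,1,0] = -12), so rank(T) ≥ 1.
Upper bound: the mode-1 fibre T[:,1,0] = [-12, 4] gives a = [3, -1] (primitive direction); the mode-2 fibre T[0,:,0] = [0, -12, 0] gives b = [0, 1, 0]; then c[k] = T[0,1,k] / (a[0]·b[1]) = [-12, -12, 18] / 3 = [-4, -4, 6].
Expanding [3, -1] (x) [0, 1, 0] (x) [-4, -4, 6] reproduces all 18 entries of T, so T = [3, -1] (x) [0, 1, 0] (x) [-4, -4, 6] and rank(T) ≤ 1.
These bounds meet, so rank(T) = 1.

rank(T) = 1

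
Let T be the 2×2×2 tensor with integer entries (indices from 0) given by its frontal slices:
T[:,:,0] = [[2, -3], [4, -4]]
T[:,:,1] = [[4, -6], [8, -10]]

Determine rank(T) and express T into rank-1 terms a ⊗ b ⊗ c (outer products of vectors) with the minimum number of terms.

rank(T) = 2

Lower bound: the mode-1 unfolding of T (rows indexed by i, columns by (j,k) = (0,0), (0,1), (1,0), (1,1)) is [[2, 4, -3, -6], [4, 8, -4, -10]].
There the 2×2 minor on rows i ∈ {0, 1}, columns (j,k) ∈ {(0,0), (1,0)} is det [[2, -3], [4, -4]] = 4 ≠ 0, so this unfolding has rank ≥ 2; CP rank is at least every unfolding rank, so rank(T) ≥ 2. (This is only a lower bound: in general the CP rank may exceed every unfolding rank, so we still need to exhibit 2 rank-1 terms summing to T.)
Upper bound — finding two terms. Write S_k = T[:,:,k] for the frontal slices: S₀ = [[2, -3], [4, -4]], S₁ = [[4, -6], [8, -10]].
If T = a₁ ⊗ b₁ ⊗ c₁ + a₂ ⊗ b₂ ⊗ c₂ then each S_k = c₁[k]·a₁b₁ᵀ + c₂[k]·a₂b₂ᵀ. S₀ and S₁ are linearly independent, so a₁b₁ᵀ and a₂b₂ᵀ must span the same plane of matrices: they are the rank-1 matrices of the form x·S₀ + y·S₁.
det(x·S₀ + y·S₁) is 4·x² + 12·xy + 8·y² = 4·(x + 2·y)(x + y), vanishing at (x:y) = (2:-1) and (1:-1).
M₁ = 2·S₀ − S₁ = [[0, 0], [0, 2]] = 2·[0, 1][0, 1]ᵀ and M₂ = S₀ − S₁ = [[-2, 3], [-4, 6]] = −[1, 2][2, -3]ᵀ, so take a₁ = [0, 1], b₁ = [0, 1], a₂ = [1, 2], b₂ = [2, -3].
Each slice is an integer combination of E₁ = a₁b₁ᵀ and E₂ = a₂b₂ᵀ: S₀ = 2·E₁ + E₂, S₁ = 2·E₁ + 2·E₂; reading off coefficients, c₁ = [2, 2] and c₂ = [1, 2].
Hence T = [0, 1] ⊗ [0, 1] ⊗ [2, 2] + [1, 2] ⊗ [2, -3] ⊗ [1, 2], so rank(T) ≤ 2.
These bounds meet, so rank(T) = 2.
Check entry T[1,0,0] = 4: (1)·(0)·(2) + (2)·(2)·(1) = 4.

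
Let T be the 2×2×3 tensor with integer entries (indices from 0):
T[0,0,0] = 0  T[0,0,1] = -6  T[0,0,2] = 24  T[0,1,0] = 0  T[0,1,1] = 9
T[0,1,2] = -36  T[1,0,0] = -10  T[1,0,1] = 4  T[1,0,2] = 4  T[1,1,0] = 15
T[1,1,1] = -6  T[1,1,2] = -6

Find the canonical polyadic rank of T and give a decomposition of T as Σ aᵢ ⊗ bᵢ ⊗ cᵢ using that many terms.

Lower bound: the mode-3 unfolding of T (rows indexed by k, columns by (i,j) = (0,0), (0,1), (1,0), (1,1)) is [[0, 0, -10, 15], [-6, 9, 4, -6], [24, -36, 4, -6]].
There the 2×2 minor on rows k ∈ {0, 1}, columns (i,j) ∈ {(0,0), (1,0)} is det [[0, -10], [-6, 4]] = -60 ≠ 0, so this unfolding has rank ≥ 2; CP rank is at least every unfolding rank, so rank(T) ≥ 2. (Flattening ranks never certify an upper bound on CP rank; for that we must actually write T with 2 rank-1 terms.)
Upper bound — finding two terms. Every mode-2 slice of T is a multiple of one matrix: T[:,j,:] = b[j]·M with b = (2, -3) and M = [[0, -3, 12], [-5, 2, 2]] (rows indexed by i, columns by k). So it suffices to write M as a sum of two rank-1 matrices.
Splitting M by its rows (i = 0, 1), M = (1, 0)(0, -3, 12)ᵀ + (0, 1)(-5, 2, 2)ᵀ.
Hence T = (1, 0) ⊗ (2, -3) ⊗ (0, -3, 12) + (0, 1) ⊗ (2, -3) ⊗ (-5, 2, 2), so rank(T) ≤ 2.
These bounds meet, so rank(T) = 2.

rank(T) = 2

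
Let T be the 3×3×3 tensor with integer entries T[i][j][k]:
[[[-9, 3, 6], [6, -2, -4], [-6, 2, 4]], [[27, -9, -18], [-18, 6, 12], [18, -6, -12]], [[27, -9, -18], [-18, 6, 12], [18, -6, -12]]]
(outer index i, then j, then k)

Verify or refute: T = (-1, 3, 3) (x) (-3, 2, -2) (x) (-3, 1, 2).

Yes

Reconstruct entrywise from the claimed factors. For example, T[2,0,2] = -18 and Σₗ aₗ[2]bₗ[0]cₗ[2] = (3)·(-3)·(2) = -18; checking all 27 entries, every one matches. The claim holds.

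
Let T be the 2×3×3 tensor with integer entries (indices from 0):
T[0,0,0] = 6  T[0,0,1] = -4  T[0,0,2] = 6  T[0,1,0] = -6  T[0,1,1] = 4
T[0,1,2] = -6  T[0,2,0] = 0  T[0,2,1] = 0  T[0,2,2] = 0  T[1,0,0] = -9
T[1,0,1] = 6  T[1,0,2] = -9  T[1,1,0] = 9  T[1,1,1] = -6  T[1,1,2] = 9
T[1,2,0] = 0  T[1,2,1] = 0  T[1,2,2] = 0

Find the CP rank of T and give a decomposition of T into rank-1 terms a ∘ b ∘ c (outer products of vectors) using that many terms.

rank(T) = 1

Lower bound: T ≠ 0 (e.g. T[0,0,0] = 6), so rank(T) ≥ 1.
Upper bound: if T = a ∘ b ∘ c then every fibre of T is a multiple of the corresponding factor, so read the factors off the fibres through the nonzero entry T[0,0,0] = 6.
The mode-1 fibre T[:,0,0] = [6, -9] gives a = (2, -3) (primitive direction); the mode-2 fibre T[0,:,0] = [6, -6, 0] gives b = (1, -1, 0); then c[k] = T[0,0,k] / (a[0]·b[0]) = [6, -4, 6] / 2 = (3, -2, 3).
Expanding (2, -3) ∘ (1, -1, 0) ∘ (3, -2, 3) reproduces all 18 entries of T, so T = (2, -3) ∘ (1, -1, 0) ∘ (3, -2, 3) and rank(T) ≤ 1.
These bounds meet, so rank(T) = 1.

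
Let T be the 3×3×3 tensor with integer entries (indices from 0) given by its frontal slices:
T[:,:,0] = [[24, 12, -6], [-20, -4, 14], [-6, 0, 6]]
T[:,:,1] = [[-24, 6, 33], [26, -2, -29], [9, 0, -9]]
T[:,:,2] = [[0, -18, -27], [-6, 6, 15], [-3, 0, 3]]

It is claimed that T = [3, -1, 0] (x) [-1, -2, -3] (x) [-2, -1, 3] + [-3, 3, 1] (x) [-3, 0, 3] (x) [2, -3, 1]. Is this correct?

Reconstruct entry (0,2,0) from the claimed factors: Σₗ aₗ[0]bₗ[2]cₗ[0] = (3)·(-3)·(-2) + (-3)·(3)·(2) = 0, but T[0,2,0] = -6. The claim is false.

No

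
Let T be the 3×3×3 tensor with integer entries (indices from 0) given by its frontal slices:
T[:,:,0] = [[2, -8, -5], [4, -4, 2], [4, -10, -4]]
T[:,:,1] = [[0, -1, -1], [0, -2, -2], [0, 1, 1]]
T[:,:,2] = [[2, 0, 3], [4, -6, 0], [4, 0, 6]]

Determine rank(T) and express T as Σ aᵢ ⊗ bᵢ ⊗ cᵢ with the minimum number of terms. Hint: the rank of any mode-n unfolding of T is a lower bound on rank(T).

Lower bound: the mode-1 unfolding of T (rows indexed by i, columns by (j,k) = (0,0), (0,1), (0,2), (1,0), (1,1), (1,2), (2,0), (2,1), (2,2)) is [[2, 0, 2, -8, -1, 0, -5, -1, 3], [4, 0, 4, -4, -2, -6, 2, -2, 0], [4, 0, 4, -10, 1, 0, -4, 1, 6]].
There the 3×3 minor on rows i ∈ {0, 1, 2}, columns (j,k) ∈ {(0,0), (1,0), (1,1)} is det [[2, -8, -1], [4, -4, -2], [4, -10, 1]] = 72 ≠ 0, so this unfolding has rank ≥ 3; CP rank is at least every unfolding rank, so rank(T) ≥ 3. (Unfolding ranks only ever bound the CP rank from below — rank(T) can be strictly larger than all of them — so the matching upper bound has to come from an explicit 3-term decomposition.)
Upper bound: T is a sum of 3 rank-1 terms, T = [1, -1, 2] ⊗ [0, 1, 1] ⊗ [-4, 0, 2] + [1, 2, -1] ⊗ [0, 1, 1] ⊗ [-2, -1, 0] + [1, 2, 2] ⊗ [2, -2, 1] ⊗ [1, 0, 1] (one valid choice — decompositions are not unique — normalised so each a, b is primitive with positive first nonzero entry; check it by expanding all entries), so rank(T) ≤ 3.
These bounds meet, so rank(T) = 3.

rank(T) = 3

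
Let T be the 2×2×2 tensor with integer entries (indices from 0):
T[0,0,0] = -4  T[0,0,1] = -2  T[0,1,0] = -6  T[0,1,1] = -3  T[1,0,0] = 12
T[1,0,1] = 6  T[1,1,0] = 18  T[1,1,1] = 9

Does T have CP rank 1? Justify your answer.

If T = a ⊗ b ⊗ c then every fibre of T is a multiple of the corresponding factor, so read the factors off the fibres through the nonzero entry T[0,0,0] = -4.
The mode-1 fibre T[:,0,0] = [-4, 12] gives a = [1, -3] (primitive direction); the mode-2 fibre T[0,:,0] = [-4, -6] gives b = [2, 3]; then c[k] = T[0,0,k] / (a[0]·b[0]) = [-4, -2] / 2 = [-2, -1].
Expanding [1, -3] ⊗ [2, 3] ⊗ [-2, -1] reproduces all 8 entries of T, so T = [1, -3] ⊗ [2, 3] ⊗ [-2, -1] and rank(T) ≤ 1.
Equivalently every frontal slice T[:,:,k] is c[k] times the rank-1 matrix [1, -3] ⊗ [2, 3]. So T has rank 1 (it is nonzero).

Yes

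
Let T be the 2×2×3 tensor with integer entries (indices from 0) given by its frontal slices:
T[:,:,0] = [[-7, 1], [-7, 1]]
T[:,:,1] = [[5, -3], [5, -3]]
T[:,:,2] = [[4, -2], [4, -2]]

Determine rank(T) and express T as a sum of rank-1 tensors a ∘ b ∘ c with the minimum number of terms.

rank(T) = 2

Lower bound: the mode-3 unfolding of T (rows indexed by k, columns by (i,j) = (0,0), (0,1), (1,0), (1,1)) is [[-7, 1, -7, 1], [5, -3, 5, -3], [4, -2, 4, -2]].
There the 2×2 minor on rows k ∈ {0, 1}, columns (i,j) ∈ {(0,0), (0,1)} is det [[-7, 1], [5, -3]] = 16 ≠ 0, so this unfolding has rank ≥ 2; CP rank is at least every unfolding rank, so rank(T) ≥ 2. (This is only a lower bound: in general the CP rank may exceed every unfolding rank, so we still need to exhibit 2 rank-1 terms summing to T.)
Upper bound — finding two terms. Every mode-1 slice of T is a multiple of one matrix: T[i,:,:] = a[i]·M with a = [1, 1] and M = [[-7, 5, 4], [1, -3, -2]] (rows indexed by j, columns by k). So it suffices to write M as a sum of two rank-1 matrices.
Splitting M by its rows (j = 0, 1), M = [1, 0][-7, 5, 4]ᵀ + [0, 1][1, -3, -2]ᵀ.
Hence T = [1, 1] ∘ [1, 0] ∘ [-7, 5, 4] + [1, 1] ∘ [0, 1] ∘ [1, -3, -2], so rank(T) ≤ 2.
These bounds meet, so rank(T) = 2.
Check entry T[0,0,2] = 4: (1)·(1)·(4) + (1)·(0)·(-2) = 4.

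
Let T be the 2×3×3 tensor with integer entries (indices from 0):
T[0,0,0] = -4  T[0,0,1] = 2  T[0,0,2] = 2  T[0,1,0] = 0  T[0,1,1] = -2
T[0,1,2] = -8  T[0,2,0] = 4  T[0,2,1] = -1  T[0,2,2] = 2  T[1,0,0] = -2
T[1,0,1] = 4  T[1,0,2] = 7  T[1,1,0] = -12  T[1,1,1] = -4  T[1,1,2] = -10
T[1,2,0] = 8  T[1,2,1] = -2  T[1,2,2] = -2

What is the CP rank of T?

Lower bound: the mode-3 unfolding of T (rows indexed by k, columns by (i,j) = (0,0), (0,1), (0,2), (1,0), (1,1), (1,2)) is [[-4, 0, 4, -2, -12, 8], [2, -2, -1, 4, -4, -2], [2, -8, 2, 7, -10, -2]].
There the 3×3 minor on rows k ∈ {0, 1, 2}, columns (i,j) ∈ {(0,0), (0,1), (1,0)} is det [[-4, 0, -2], [2, -2, 4], [2, -8, 7]] = -48 ≠ 0, so this unfolding has rank ≥ 3; CP rank is at least every unfolding rank, so rank(T) ≥ 3. (This is only a lower bound: in general the CP rank may exceed every unfolding rank, so we still need to exhibit 3 rank-1 terms summing to T.)
Upper bound: T is a sum of 3 rank-1 terms, T = [1, -1] ⊗ [0, 2, -1] ⊗ [4, 0, 0] + [1, 2] ⊗ [2, -2, -1] ⊗ [0, 1, 2] + [2, 1] ⊗ [1, 2, -2] ⊗ [-2, 0, -1] (written with every a and b primitive with positive leading entry and the scale carried by c; CP decompositions are not unique, and this one is verified by expanding entrywise), so rank(T) ≤ 3.
These bounds meet, so rank(T) = 3.
Check entry T[1,2,2] = -2: (-1)·(-1)·(0) + (2)·(-1)·(2) + (1)·(-2)·(-1) = -2.

3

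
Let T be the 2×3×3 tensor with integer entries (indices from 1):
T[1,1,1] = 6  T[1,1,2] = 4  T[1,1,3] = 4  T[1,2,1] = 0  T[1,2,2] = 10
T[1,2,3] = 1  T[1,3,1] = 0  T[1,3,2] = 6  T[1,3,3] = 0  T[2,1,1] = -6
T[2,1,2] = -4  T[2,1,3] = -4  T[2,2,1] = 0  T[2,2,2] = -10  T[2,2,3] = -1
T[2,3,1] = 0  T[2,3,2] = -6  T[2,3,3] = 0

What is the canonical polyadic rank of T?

3

Lower bound: the mode-3 unfolding of T (rows indexed by k, columns by (i,j) = (1,1), (1,2), (1,3), (2,1), (2,2), (2,3)) is [[6, 0, 0, -6, 0, 0], [4, 10, 6, -4, -10, -6], [4, 1, 0, -4, -1, 0]].
There the 3×3 minor on rows k ∈ {1, 2, 3}, columns (i,j) ∈ {(1,1), (1,2), (1,3)} is det [[6, 0, 0], [4, 10, 6], [4, 1, 0]] = -36 ≠ 0, so this unfolding has rank ≥ 3; CP rank is at least every unfolding rank, so rank(T) ≥ 3. (Unfolding ranks only ever bound the CP rank from below — rank(T) can be strictly larger than all of them — so the matching upper bound has to come from an explicit 3-term decomposition.)
Upper bound: T is a sum of 3 rank-1 terms, T = [1, -1] ⊗ [0, 1, 1] ⊗ [-2, 2, -2] + [1, -1] ⊗ [1, 2, 1] ⊗ [2, 4, 2] + [1, -1] ⊗ [2, -1, 0] ⊗ [2, 0, 1] (one valid choice — decompositions are not unique — normalised so each a, b is primitive with positive first nonzero entry; check it by expanding all entries), so rank(T) ≤ 3.
These bounds meet, so rank(T) = 3.
Check entry T[1,1,1] = 6: (1)·(0)·(-2) + (1)·(1)·(2) + (1)·(2)·(2) = 6.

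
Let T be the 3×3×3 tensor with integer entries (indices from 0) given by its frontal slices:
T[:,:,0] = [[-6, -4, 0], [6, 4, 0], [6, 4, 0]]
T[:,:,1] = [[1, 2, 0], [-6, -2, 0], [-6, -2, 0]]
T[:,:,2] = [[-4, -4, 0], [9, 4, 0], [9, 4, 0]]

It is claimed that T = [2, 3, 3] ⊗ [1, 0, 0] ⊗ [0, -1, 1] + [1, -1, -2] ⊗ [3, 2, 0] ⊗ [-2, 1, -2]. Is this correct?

No

Reconstruct entry (2,0,0) from the claimed factors: Σₗ aₗ[2]bₗ[0]cₗ[0] = (3)·(1)·(0) + (-2)·(3)·(-2) = 12, but T[2,0,0] = 6. The claim is false.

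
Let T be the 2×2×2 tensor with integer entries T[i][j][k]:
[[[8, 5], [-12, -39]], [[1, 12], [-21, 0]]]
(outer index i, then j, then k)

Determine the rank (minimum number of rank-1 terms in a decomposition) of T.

2

Lower bound: the mode-1 unfolding of T (rows indexed by i, columns by (j,k) = (0,0), (0,1), (1,0), (1,1)) is [[8, 5, -12, -39], [1, 12, -21, 0]].
There the 2×2 minor on rows i ∈ {0, 1}, columns (j,k) ∈ {(0,0), (0,1)} is det [[8, 5], [1, 12]] = 91 ≠ 0, so this unfolding has rank ≥ 2; CP rank is at least every unfolding rank, so rank(T) ≥ 2. (This is only a lower bound: in general the CP rank may exceed every unfolding rank, so we still need to exhibit 2 rank-1 terms summing to T.)
Upper bound — finding two terms. Write S_k = T[:,:,k] for the frontal slices: S₀ = [[8, -12], [1, -21]], S₁ = [[5, -39], [12, 0]].
If T = a₁ ⊗ b₁ ⊗ c₁ + a₂ ⊗ b₂ ⊗ c₂ then each S_k = c₁[k]·a₁b₁ᵀ + c₂[k]·a₂b₂ᵀ. S₀ and S₁ are linearly independent, so a₁b₁ᵀ and a₂b₂ᵀ must span the same plane of matrices: they are the rank-1 matrices of the form x·S₀ + y·S₁.
det(x·S₀ + y·S₁) is −156·x² + 78·xy + 468·y² = (-78)·(2·x + 3·y)(x − 2·y), vanishing at (x:y) = (3:-2) and (2:1).
M₁ = 3·S₀ − 2·S₁ = [[14, 42], [-21, -63]] = 7·[2, -3][1, 3]ᵀ and M₂ = 2·S₀ + S₁ = [[21, -63], [14, -42]] = 7·[3, 2][1, -3]ᵀ, so take a₁ = [2, -3], b₁ = [1, 3], a₂ = [3, 2], b₂ = [1, -3].
Each slice is an integer combination of E₁ = a₁b₁ᵀ and E₂ = a₂b₂ᵀ: S₀ = E₁ + 2·E₂, S₁ = −2·E₁ + 3·E₂; reading off coefficients, c₁ = [1, -2] and c₂ = [2, 3].
Hence T = [2, -3] ⊗ [1, 3] ⊗ [1, -2] + [3, 2] ⊗ [1, -3] ⊗ [2, 3], so rank(T) ≤ 2.
These bounds meet, so rank(T) = 2.
Check entry T[1,0,1] = 12: (-3)·(1)·(-2) + (2)·(1)·(3) = 12.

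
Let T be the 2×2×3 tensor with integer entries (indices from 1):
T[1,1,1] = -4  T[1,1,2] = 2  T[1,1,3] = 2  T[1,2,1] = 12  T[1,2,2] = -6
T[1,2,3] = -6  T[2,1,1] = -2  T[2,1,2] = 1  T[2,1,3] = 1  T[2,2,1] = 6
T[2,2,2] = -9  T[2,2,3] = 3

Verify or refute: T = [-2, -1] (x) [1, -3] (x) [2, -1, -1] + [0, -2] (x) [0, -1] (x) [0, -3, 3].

Yes

Reconstruct entrywise from the claimed factors. For example, T[2,1,2] = 1 and Σₗ aₗ[2]bₗ[1]cₗ[2] = (-1)·(1)·(-1) + (-2)·(0)·(-3) = 1; checking all 12 entries, every one matches. The claim holds.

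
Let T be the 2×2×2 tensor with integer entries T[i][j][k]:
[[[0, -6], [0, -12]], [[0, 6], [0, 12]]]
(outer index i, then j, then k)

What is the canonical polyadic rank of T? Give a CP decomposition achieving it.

rank(T) = 1

Lower bound: T ≠ 0 (e.g. T[0,0,1] = -6), so rank(T) ≥ 1.
Upper bound: if T = a (x) b (x) c then every fibre of T is a multiple of the corresponding factor, so read the factors off the fibres through the nonzero entry T[0,0,1] = -6.
The mode-1 fibre T[:,0,1] = [-6, 6] gives a = [1, -1] (primitive direction); the mode-2 fibre T[0,:,1] = [-6, -12] gives b = [1, 2]; then c[k] = T[0,0,k] / (a[0]·b[0]) = [0, -6] / 1 = [0, -6].
Expanding [1, -1] (x) [1, 2] (x) [0, -6] reproduces all 8 entries of T, so T = [1, -1] (x) [1, 2] (x) [0, -6] and rank(T) ≤ 1.
These bounds meet, so rank(T) = 1.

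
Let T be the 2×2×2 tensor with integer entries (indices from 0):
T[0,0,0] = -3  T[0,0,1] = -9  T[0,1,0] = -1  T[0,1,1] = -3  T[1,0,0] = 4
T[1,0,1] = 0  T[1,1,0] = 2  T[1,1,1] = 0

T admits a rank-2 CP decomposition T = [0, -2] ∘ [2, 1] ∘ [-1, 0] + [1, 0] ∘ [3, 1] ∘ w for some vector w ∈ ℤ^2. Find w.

w = [-1, -3]

Subtract the known terms from T to get the rank-1 residual R = [1, 0] ∘ [3, 1] ∘ w, so R[i,j,k] = a[i]·b[j]·w[k]. Pick indices with nonzero a[0]·b[0] = (1)·(3) = 3. Only the fibre through (0,0,·) is needed: R[0,0,:] = T[0,0,:] − Σₗ aₗ[0]bₗ[0]cₗ = [-3, -9] − (0)·(2)·[-1, 0] = [-3, -9]. Then w[k] = R[0,0,k] / 3 for each k, giving w = [-3, -9] / 3 = [-1, -3].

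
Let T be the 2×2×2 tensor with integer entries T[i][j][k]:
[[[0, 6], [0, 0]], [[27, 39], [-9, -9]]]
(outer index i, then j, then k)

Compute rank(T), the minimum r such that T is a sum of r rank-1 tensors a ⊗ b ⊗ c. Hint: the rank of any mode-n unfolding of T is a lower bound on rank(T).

2

Lower bound: in the mode-1 unfolding of T (rows indexed by i, columns by (j,k)) the 2×2 minor on rows i ∈ {0, 1}, columns (j,k) ∈ {(0,0), (0,1)} is det [[0, 6], [27, 39]] = -162 ≠ 0, so that unfolding has rank ≥ 2 and hence rank(T) ≥ 2 (CP rank is at least every unfolding rank, though it can be larger).
Upper bound: with S_k = T[:,:,k], the two rank-1 terms a₁b₁ᵀ, a₂b₂ᵀ are the rank-1 members of the pencil x·S₀ + y·S₁.
det(x·S₀ + y·S₁) is −54·xy − 54·y² = (-54)·(y)(x + y), vanishing at (x:y) = (1:0) and (1:-1).
M₁ = S₀ = [[0, 0], [27, -9]] = 9·(0, 1)(3, -1)ᵀ and M₂ = S₀ − S₁ = [[-6, 0], [-12, 0]] = (-6)·(1, 2)(1, 0)ᵀ, so take a₁ = (0, 1), b₁ = (3, -1), a₂ = (1, 2), b₂ = (1, 0).
Each slice is an integer combination of E₁ = a₁b₁ᵀ and E₂ = a₂b₂ᵀ: S₀ = 9·E₁, S₁ = 9·E₁ + 6·E₂; reading off coefficients, c₁ = (9, 9) and c₂ = (0, 6).
Hence T = (0, 1) ⊗ (3, -1) ⊗ (9, 9) + (1, 2) ⊗ (1, 0) ⊗ (0, 6), so rank(T) ≤ 2.
These bounds meet, so rank(T) = 2.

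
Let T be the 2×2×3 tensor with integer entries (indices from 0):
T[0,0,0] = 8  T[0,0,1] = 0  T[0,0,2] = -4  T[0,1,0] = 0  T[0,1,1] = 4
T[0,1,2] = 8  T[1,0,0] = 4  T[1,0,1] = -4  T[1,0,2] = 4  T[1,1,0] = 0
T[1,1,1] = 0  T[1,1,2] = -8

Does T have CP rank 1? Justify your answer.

The mode-3 unfolding of T (rows indexed by k, columns by (i,j) = (0,0), (0,1), (1,0), (1,1)) is [[8, 0, 4, 0], [0, 4, -4, 0], [-4, 8, 4, -8]].
There the 3×3 minor on rows k ∈ {0, 1, 2}, columns (i,j) ∈ {(0,0), (0,1), (1,0)} is det [[8, 0, 4], [0, 4, -4], [-4, 8, 4]] = 448 ≠ 0, so this unfolding has rank ≥ 3; CP rank is at least every unfolding rank, so rank(T) ≥ 3.
In particular rank(T) ≥ 3 > 1, so T is not rank-1.

No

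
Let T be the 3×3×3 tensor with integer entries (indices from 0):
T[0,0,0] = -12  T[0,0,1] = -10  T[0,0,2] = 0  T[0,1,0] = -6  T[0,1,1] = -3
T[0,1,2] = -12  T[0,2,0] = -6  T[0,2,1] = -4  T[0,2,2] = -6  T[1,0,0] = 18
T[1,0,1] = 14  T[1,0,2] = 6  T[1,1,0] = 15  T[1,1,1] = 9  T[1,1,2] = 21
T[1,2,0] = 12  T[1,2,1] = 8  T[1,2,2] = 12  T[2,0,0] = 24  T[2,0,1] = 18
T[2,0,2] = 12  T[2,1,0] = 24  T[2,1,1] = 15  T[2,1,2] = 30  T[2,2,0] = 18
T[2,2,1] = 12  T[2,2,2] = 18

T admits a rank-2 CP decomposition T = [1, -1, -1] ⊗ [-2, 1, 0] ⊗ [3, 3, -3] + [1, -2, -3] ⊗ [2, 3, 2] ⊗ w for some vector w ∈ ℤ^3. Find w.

Subtract the known terms from T to get the rank-1 residual R = [1, -2, -3] ⊗ [2, 3, 2] ⊗ w, so R[i,j,k] = a[i]·b[j]·w[k]. Pick indices with nonzero a[0]·b[0] = (1)·(2) = 2. Only the fibre through (0,0,·) is needed: R[0,0,:] = T[0,0,:] − Σₗ aₗ[0]bₗ[0]cₗ = [-12, -10, 0] − (1)·(-2)·[3, 3, -3] = [-6, -4, -6]. Then w[k] = R[0,0,k] / 2 for each k, giving w = [-6, -4, -6] / 2 = [-3, -2, -3].

w = [-3, -2, -3]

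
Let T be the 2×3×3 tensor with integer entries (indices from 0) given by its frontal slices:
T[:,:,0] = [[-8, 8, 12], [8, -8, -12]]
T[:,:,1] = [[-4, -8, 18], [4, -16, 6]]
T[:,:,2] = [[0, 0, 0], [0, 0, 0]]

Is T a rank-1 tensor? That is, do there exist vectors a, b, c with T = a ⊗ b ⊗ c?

No

The mode-1 unfolding of T (rows indexed by i, columns by (j,k) = (0,0), (0,1), (0,2), (1,0), (1,1), (1,2), (2,0), (2,1), (2,2)) is [[-8, -4, 0, 8, -8, 0, 12, 18, 0], [8, 4, 0, -8, -16, 0, -12, 6, 0]].
There the 2×2 minor on rows i ∈ {0, 1}, columns (j,k) ∈ {(0,0), (1,1)} is det [[-8, -8], [8, -16]] = 192 ≠ 0, so this unfolding has rank ≥ 2; CP rank is at least every unfolding rank, so rank(T) ≥ 2.
In particular rank(T) ≥ 2 > 1, so T is not rank-1.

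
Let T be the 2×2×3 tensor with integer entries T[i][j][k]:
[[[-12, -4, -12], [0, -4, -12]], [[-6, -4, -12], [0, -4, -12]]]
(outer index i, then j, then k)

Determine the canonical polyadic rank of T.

Lower bound: the mode-1 unfolding of T (rows indexed by i, columns by (j,k) = (0,0), (0,1), (0,2), (1,0), (1,1), (1,2)) is [[-12, -4, -12, 0, -4, -12], [-6, -4, -12, 0, -4, -12]].
There the 2×2 minor on rows i ∈ {0, 1}, columns (j,k) ∈ {(0,0), (0,1)} is det [[-12, -4], [-6, -4]] = 24 ≠ 0, so this unfolding has rank ≥ 2; CP rank is at least every unfolding rank, so rank(T) ≥ 2. (Flattening ranks never certify an upper bound on CP rank; for that we must actually write T with 2 rank-1 terms.)
Upper bound — finding two terms. Write S_k = T[:,:,k] for the frontal slices: S₀ = [[-12, 0], [-6, 0]], S₁ = [[-4, -4], [-4, -4]], S₂ = [[-12, -12], [-12, -12]].
If T = a₁ ⊗ b₁ ⊗ c₁ + a₂ ⊗ b₂ ⊗ c₂ then each S_k = c₁[k]·a₁b₁ᵀ + c₂[k]·a₂b₂ᵀ. S₀ and S₁ are linearly independent, so a₁b₁ᵀ and a₂b₂ᵀ must span the same plane of matrices: they are the rank-1 matrices of the form x·S₀ + y·S₁.
det(x·S₀ + y·S₁) is 24·xy = 24·(y)(x), vanishing at (x:y) = (1:0) and (0:1).
M₁ = S₀ = [[-12, 0], [-6, 0]] = (-6)·(2, 1)(1, 0)ᵀ and M₂ = S₁ = [[-4, -4], [-4, -4]] = (-4)·(1, 1)(1, 1)ᵀ, so take a₁ = (2, 1), b₁ = (1, 0), a₂ = (1, 1), b₂ = (1, 1).
Each slice is an integer combination of E₁ = a₁b₁ᵀ and E₂ = a₂b₂ᵀ: S₀ = −6·E₁, S₁ = −4·E₂, S₂ = −12·E₂; reading off coefficients, c₁ = (-6, 0, 0) and c₂ = (0, -4, -12).
Hence T = (2, 1) ⊗ (1, 0) ⊗ (-6, 0, 0) + (1, 1) ⊗ (1, 1) ⊗ (0, -4, -12), so rank(T) ≤ 2.
These bounds meet, so rank(T) = 2.
Check entry T[0,1,0] = 0: (2)·(0)·(-6) + (1)·(1)·(0) = 0.

2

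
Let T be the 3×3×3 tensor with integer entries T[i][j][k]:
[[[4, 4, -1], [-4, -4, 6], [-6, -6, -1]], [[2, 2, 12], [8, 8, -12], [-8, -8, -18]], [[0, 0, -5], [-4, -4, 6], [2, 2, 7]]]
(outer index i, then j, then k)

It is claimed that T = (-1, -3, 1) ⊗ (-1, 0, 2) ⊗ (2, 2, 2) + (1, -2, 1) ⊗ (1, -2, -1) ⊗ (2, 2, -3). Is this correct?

Reconstruct entrywise from the claimed factors. For example, T[2,2,1] = 2 and Σₗ aₗ[2]bₗ[2]cₗ[1] = (1)·(2)·(2) + (1)·(-1)·(2) = 2; checking all 27 entries, every one matches. The claim holds.

Yes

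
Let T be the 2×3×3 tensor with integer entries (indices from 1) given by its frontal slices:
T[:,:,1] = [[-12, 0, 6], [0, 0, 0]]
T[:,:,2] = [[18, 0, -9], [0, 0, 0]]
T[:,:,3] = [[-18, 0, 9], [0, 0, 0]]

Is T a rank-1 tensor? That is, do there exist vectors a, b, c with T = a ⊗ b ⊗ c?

Yes

The mode-1 fibre T[:,1,1] = [-12, 0] gives a = (1, 0) (primitive direction); the mode-2 fibre T[1,:,1] = [-12, 0, 6] gives b = (2, 0, -1); then c[k] = T[1,1,k] / (a[1]·b[1]) = [-12, 18, -18] / 2 = (-6, 9, -9).
Expanding (1, 0) ⊗ (2, 0, -1) ⊗ (-6, 9, -9) reproduces all 18 entries of T, so T = (1, 0) ⊗ (2, 0, -1) ⊗ (-6, 9, -9) and rank(T) ≤ 1.
Equivalently every frontal slice T[:,:,k] is c[k] times the rank-1 matrix (1, 0) ⊗ (2, 0, -1). So T has rank 1 (it is nonzero).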